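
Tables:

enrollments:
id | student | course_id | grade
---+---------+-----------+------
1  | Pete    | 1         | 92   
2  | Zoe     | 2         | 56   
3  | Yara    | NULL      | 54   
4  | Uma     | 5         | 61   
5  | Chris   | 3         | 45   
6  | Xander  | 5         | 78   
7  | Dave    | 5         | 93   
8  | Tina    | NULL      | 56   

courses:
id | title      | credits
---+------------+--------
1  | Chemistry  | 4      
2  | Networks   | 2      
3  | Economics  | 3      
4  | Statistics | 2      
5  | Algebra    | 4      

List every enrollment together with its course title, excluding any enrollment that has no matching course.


INNER JOIN keeps only enrollments rows whose course_id matches an id in courses. Walk through each enrollment:
  - enrollment 1 (Pete): course_id=1 -> matches Chemistry
  - enrollment 2 (Zoe): course_id=2 -> matches Networks
  - enrollment 3 (Yara): course_id=NULL, no match -> dropped
  - enrollment 4 (Uma): course_id=5 -> matches Algebra
  - enrollment 5 (Chris): course_id=3 -> matches Economics
  - enrollment 6 (Xander): course_id=5 -> matches Algebra
  - enrollment 7 (Dave): course_id=5 -> matches Algebra
  - enrollment 8 (Tina): course_id=NULL, no match -> dropped
So 2 of 8 rows are dropped.

SQL:
SELECT a.student, b.title AS course
FROM enrollments a
INNER JOIN courses b ON a.course_id = b.id

Result:
student | course   
--------+----------
Pete    | Chemistry
Zoe     | Networks 
Uma     | Algebra  
Chris   | Economics
Xander  | Algebra  
Dave    | Algebra  


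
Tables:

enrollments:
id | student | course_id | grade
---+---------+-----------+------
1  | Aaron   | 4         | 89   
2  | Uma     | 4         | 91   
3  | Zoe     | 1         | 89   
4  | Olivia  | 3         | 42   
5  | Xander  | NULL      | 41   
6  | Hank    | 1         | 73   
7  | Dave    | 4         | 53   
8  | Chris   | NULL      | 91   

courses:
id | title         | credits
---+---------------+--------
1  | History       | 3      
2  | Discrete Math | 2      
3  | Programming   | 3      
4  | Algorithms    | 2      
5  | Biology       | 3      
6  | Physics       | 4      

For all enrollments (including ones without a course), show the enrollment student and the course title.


LEFT JOIN keeps every row from enrollments (the left table); where course_id has no match in courses, the course columns become NULL. Walk through each enrollment:
  - enrollment 1 (Aaron): course_id=4 -> matches Algorithms
  - enrollment 2 (Uma): course_id=4 -> matches Algorithms
  - enrollment 3 (Zoe): course_id=1 -> matches History
  - enrollment 4 (Olivia): course_id=3 -> matches Programming
  - enrollment 5 (Xander): course_id=NULL, no match -> kept with NULL
  - enrollment 6 (Hank): course_id=1 -> matches History
  - enrollment 7 (Dave): course_id=4 -> matches Algorithms
  - enrollment 8 (Chris): course_id=NULL, no match -> kept with NULL
All 8 rows appear; 2 have NULL course.

SQL:
SELECT a.student, b.title AS course
FROM enrollments a
LEFT JOIN courses b ON a.course_id = b.id

Result:
student | course     
--------+------------
Aaron   | Algorithms 
Uma     | Algorithms 
Zoe     | History    
Olivia  | Programming
Xander  | NULL       
Hank    | History    
Dave    | Algorithms 
Chris   | NULL       


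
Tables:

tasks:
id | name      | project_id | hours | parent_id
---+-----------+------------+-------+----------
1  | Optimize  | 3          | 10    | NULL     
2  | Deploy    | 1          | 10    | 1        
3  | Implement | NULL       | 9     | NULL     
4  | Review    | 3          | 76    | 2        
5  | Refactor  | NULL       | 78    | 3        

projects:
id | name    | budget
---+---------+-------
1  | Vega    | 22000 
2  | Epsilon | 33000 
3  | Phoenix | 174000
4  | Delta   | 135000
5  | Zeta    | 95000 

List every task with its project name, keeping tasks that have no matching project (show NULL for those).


LEFT JOIN keeps every row from tasks (the left table); where project_id has no match in projects, the project columns become NULL. Walk through each task:
  - task 1 (Optimize): project_id=3 -> matches Phoenix
  - task 2 (Deploy): project_id=1 -> matches Vega
  - task 3 (Implement): project_id=NULL, no match -> kept with NULL
  - task 4 (Review): project_id=3 -> matches Phoenix
  - task 5 (Refactor): project_id=NULL, no match -> kept with NULL
All 5 rows appear; 2 have NULL project.

SQL:
SELECT a.name, b.name AS project
FROM tasks a
LEFT JOIN projects b ON a.project_id = b.id

Result:
name      | project
----------+--------
Optimize  | Phoenix
Deploy    | Vega   
Implement | NULL   
Review    | Phoenix
Refactor  | NULL   


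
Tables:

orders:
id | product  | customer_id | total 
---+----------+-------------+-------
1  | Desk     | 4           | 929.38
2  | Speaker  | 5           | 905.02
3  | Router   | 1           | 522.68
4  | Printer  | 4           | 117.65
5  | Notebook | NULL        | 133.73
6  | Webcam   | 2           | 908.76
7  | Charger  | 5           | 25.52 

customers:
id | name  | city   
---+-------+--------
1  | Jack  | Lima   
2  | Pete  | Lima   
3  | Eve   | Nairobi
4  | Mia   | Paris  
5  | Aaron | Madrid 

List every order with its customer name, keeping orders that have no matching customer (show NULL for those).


LEFT JOIN keeps every row from orders (the left table); where customer_id has no match in customers, the customer columns become NULL. Walk through each order:
  - order 1 (Desk): customer_id=4 -> matches Mia
  - order 2 (Speaker): customer_id=5 -> matches Aaron
  - order 3 (Router): customer_id=1 -> matches Jack
  - order 4 (Printer): customer_id=4 -> matches Mia
  - order 5 (Notebook): customer_id=NULL, no match -> kept with NULL
  - order 6 (Webcam): customer_id=2 -> matches Pete
  - order 7 (Charger): customer_id=5 -> matches Aaron
All 7 rows appear; 1 has NULL customer.

SQL:
SELECT a.product, b.name AS customer
FROM orders a
LEFT JOIN customers b ON a.customer_id = b.id

Result:
product  | customer
---------+---------
Desk     | Mia     
Speaker  | Aaron   
Router   | Jack    
Printer  | Mia     
Notebook | NULL    
Webcam   | Pete    
Charger  | Aaron   


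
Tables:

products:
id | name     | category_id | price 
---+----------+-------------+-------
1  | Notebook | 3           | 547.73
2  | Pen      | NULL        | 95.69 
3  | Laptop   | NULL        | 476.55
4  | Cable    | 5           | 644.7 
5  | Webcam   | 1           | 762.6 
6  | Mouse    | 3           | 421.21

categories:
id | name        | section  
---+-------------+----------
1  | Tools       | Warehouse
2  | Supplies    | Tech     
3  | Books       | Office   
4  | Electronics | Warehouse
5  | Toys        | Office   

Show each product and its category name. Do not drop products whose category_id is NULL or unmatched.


LEFT JOIN keeps every row from products (the left table); where category_id has no match in categories, the category columns become NULL. Walk through each product:
  - product 1 (Notebook): category_id=3 -> matches Books
  - product 2 (Pen): category_id=NULL, no match -> kept with NULL
  - product 3 (Laptop): category_id=NULL, no match -> kept with NULL
  - product 4 (Cable): category_id=5 -> matches Toys
  - product 5 (Webcam): category_id=1 -> matches Tools
  - product 6 (Mouse): category_id=3 -> matches Books
All 6 rows appear; 2 have NULL category.

SQL:
SELECT a.name, b.name AS category
FROM products a
LEFT JOIN categories b ON a.category_id = b.id

Result:
name     | category
---------+---------
Notebook | Books   
Pen      | NULL    
Laptop   | NULL    
Cable    | Toys    
Webcam   | Tools   
Mouse    | Books   


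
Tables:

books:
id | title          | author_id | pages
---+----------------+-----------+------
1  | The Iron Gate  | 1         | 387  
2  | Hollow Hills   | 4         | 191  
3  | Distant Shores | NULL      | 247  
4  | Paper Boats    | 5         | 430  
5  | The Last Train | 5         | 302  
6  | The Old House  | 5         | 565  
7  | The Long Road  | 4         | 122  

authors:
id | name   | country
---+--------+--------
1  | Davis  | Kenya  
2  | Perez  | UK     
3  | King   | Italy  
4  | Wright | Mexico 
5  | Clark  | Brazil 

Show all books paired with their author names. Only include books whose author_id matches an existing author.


INNER JOIN keeps only books rows whose author_id matches an id in authors. Walk through each book:
  - book 1 (The Iron Gate): author_id=1 -> matches Davis
  - book 2 (Hollow Hills): author_id=4 -> matches Wright
  - book 3 (Distant Shores): author_id=NULL, no match -> dropped
  - book 4 (Paper Boats): author_id=5 -> matches Clark
  - book 5 (The Last Train): author_id=5 -> matches Clark
  - book 6 (The Old House): author_id=5 -> matches Clark
  - book 7 (The Long Road): author_id=4 -> matches Wright
So 1 of 7 rows is dropped.

SQL:
SELECT a.title, b.name AS author
FROM books a
INNER JOIN authors b ON a.author_id = b.id

Result:
title          | author
---------------+-------
The Iron Gate  | Davis 
Hollow Hills   | Wright
Paper Boats    | Clark 
The Last Train | Clark 
The Old House  | Clark 
The Long Road  | Wright


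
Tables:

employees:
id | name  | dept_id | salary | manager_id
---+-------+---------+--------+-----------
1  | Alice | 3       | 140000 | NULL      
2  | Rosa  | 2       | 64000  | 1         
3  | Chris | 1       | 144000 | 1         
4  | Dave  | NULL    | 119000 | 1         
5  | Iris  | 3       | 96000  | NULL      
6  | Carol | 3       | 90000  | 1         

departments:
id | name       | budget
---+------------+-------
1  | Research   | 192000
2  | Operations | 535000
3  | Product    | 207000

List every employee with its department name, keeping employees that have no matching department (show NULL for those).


LEFT JOIN keeps every row from employees (the left table); where dept_id has no match in departments, the department columns become NULL. Walk through each employee:
  - employee 1 (Alice): dept_id=3 -> matches Product
  - employee 2 (Rosa): dept_id=2 -> matches Operations
  - employee 3 (Chris): dept_id=1 -> matches Research
  - employee 4 (Dave): dept_id=NULL, no match -> kept with NULL
  - employee 5 (Iris): dept_id=3 -> matches Product
  - employee 6 (Carol): dept_id=3 -> matches Product
All 6 rows appear; 1 has NULL department.

SQL:
SELECT a.name, b.name AS department
FROM employees a
LEFT JOIN departments b ON a.dept_id = b.id

Result:
name  | department
------+-----------
Alice | Product   
Rosa  | Operations
Chris | Research  
Dave  | NULL      
Iris  | Product   
Carol | Product   


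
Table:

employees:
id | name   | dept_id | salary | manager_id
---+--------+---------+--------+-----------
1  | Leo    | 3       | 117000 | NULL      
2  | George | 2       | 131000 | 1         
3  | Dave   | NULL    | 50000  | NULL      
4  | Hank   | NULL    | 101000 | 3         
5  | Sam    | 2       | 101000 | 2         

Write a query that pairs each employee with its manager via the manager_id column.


This is a self-join: employees is joined to a second copy of itself, matching each row's manager_id to another row's id. Use LEFT JOIN so rows with manager_id=NULL are kept.
  - employee 1 (Leo): manager_id=NULL -> NULL
  - employee 2 (George): manager_id=1 -> Leo
  - employee 3 (Dave): manager_id=NULL -> NULL
  - employee 4 (Hank): manager_id=3 -> Dave
  - employee 5 (Sam): manager_id=2 -> George

SQL:
SELECT a.name AS item, b.name AS manager
FROM employees a
LEFT JOIN employees b ON a.manager_id = b.id

Result:
item   | manager
-------+--------
Leo    | NULL   
George | Leo    
Dave   | NULL   
Hank   | Dave   
Sam    | George 


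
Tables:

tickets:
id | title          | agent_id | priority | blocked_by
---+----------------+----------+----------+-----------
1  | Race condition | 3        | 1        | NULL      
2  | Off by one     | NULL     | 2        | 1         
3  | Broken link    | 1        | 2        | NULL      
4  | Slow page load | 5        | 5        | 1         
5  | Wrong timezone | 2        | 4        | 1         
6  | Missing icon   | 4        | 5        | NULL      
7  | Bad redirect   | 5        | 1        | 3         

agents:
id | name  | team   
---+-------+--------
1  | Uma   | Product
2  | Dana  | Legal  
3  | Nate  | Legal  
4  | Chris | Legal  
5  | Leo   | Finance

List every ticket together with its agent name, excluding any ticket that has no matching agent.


INNER JOIN keeps only tickets rows whose agent_id matches an id in agents. Walk through each ticket:
  - ticket 1 (Race condition): agent_id=3 -> matches Nate
  - ticket 2 (Off by one): agent_id=NULL, no match -> dropped
  - ticket 3 (Broken link): agent_id=1 -> matches Uma
  - ticket 4 (Slow page load): agent_id=5 -> matches Leo
  - ticket 5 (Wrong timezone): agent_id=2 -> matches Dana
  - ticket 6 (Missing icon): agent_id=4 -> matches Chris
  - ticket 7 (Bad redirect): agent_id=5 -> matches Leo
So 1 of 7 rows is dropped.

SQL:
SELECT a.title, b.name AS agent
FROM tickets a
INNER JOIN agents b ON a.agent_id = b.id

Result:
title          | agent
---------------+------
Race condition | Nate 
Broken link    | Uma  
Slow page load | Leo  
Wrong timezone | Dana 
Missing icon   | Chris
Bad redirect   | Leo  


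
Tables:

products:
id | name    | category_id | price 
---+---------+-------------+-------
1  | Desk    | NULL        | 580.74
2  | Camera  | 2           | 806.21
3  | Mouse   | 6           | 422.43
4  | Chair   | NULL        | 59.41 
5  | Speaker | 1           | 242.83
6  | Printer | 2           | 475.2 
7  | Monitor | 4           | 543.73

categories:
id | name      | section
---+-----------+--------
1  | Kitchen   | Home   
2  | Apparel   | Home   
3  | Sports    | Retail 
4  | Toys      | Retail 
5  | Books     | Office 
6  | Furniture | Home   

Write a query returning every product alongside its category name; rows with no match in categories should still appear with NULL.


LEFT JOIN keeps every row from products (the left table); where category_id has no match in categories, the category columns become NULL. Walk through each product:
  - product 1 (Desk): category_id=NULL, no match -> kept with NULL
  - product 2 (Camera): category_id=2 -> matches Apparel
  - product 3 (Mouse): category_id=6 -> matches Furniture
  - product 4 (Chair): category_id=NULL, no match -> kept with NULL
  - product 5 (Speaker): category_id=1 -> matches Kitchen
  - product 6 (Printer): category_id=2 -> matches Apparel
  - product 7 (Monitor): category_id=4 -> matches Toys
All 7 rows appear; 2 have NULL category.

SQL:
SELECT a.name, b.name AS category
FROM products a
LEFT JOIN categories b ON a.category_id = b.id

Result:
name    | category 
--------+----------
Desk    | NULL     
Camera  | Apparel  
Mouse   | Furniture
Chair   | NULL     
Speaker | Kitchen  
Printer | Apparel  
Monitor | Toys     


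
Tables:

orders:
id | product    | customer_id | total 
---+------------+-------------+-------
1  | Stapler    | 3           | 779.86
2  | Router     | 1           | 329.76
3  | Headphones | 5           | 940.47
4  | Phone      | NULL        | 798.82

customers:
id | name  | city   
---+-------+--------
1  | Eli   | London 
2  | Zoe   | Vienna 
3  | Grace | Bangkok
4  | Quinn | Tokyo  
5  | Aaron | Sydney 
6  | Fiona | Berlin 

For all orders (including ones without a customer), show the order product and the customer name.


LEFT JOIN keeps every row from orders (the left table); where customer_id has no match in customers, the customer columns become NULL. Walk through each order:
  - order 1 (Stapler): customer_id=3 -> matches Grace
  - order 2 (Router): customer_id=1 -> matches Eli
  - order 3 (Headphones): customer_id=5 -> matches Aaron
  - order 4 (Phone): customer_id=NULL, no match -> kept with NULL
All 4 rows appear; 1 has NULL customer.

SQL:
SELECT a.product, b.name AS customer
FROM orders a
LEFT JOIN customers b ON a.customer_id = b.id

Result:
product    | customer
-----------+---------
Stapler    | Grace   
Router     | Eli     
Headphones | Aaron   
Phone      | NULL    


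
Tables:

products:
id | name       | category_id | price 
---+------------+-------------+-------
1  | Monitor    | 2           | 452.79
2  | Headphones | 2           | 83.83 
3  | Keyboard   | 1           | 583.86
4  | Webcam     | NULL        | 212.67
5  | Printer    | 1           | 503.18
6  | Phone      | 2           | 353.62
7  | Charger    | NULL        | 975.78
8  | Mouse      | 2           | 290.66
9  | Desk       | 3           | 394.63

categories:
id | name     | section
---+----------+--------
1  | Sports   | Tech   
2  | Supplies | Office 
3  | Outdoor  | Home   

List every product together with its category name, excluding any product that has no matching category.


INNER JOIN keeps only products rows whose category_id matches an id in categories. Walk through each product:
  - product 1 (Monitor): category_id=2 -> matches Supplies
  - product 2 (Headphones): category_id=2 -> matches Supplies
  - product 3 (Keyboard): category_id=1 -> matches Sports
  - product 4 (Webcam): category_id=NULL, no match -> dropped
  - product 5 (Printer): category_id=1 -> matches Sports
  - product 6 (Phone): category_id=2 -> matches Supplies
  - product 7 (Charger): category_id=NULL, no match -> dropped
  - product 8 (Mouse): category_id=2 -> matches Supplies
  - product 9 (Desk): category_id=3 -> matches Outdoor
So 2 of 9 rows are dropped.

SQL:
SELECT a.name, b.name AS category
FROM products a
INNER JOIN categories b ON a.category_id = b.id

Result:
name       | category
-----------+---------
Monitor    | Supplies
Headphones | Supplies
Keyboard   | Sports  
Printer    | Sports  
Phone      | Supplies
Mouse      | Supplies
Desk       | Outdoor 


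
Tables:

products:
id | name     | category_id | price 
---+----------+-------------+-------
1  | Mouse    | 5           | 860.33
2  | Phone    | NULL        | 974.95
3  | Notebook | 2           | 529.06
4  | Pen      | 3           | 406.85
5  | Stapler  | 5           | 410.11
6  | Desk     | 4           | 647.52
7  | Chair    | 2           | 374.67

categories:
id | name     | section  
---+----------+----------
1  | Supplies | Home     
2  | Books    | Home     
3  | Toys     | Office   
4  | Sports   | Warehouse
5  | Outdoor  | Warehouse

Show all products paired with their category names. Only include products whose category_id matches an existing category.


INNER JOIN keeps only products rows whose category_id matches an id in categories. Walk through each product:
  - product 1 (Mouse): category_id=5 -> matches Outdoor
  - product 2 (Phone): category_id=NULL, no match -> dropped
  - product 3 (Notebook): category_id=2 -> matches Books
  - product 4 (Pen): category_id=3 -> matches Toys
  - product 5 (Stapler): category_id=5 -> matches Outdoor
  - product 6 (Desk): category_id=4 -> matches Sports
  - product 7 (Chair): category_id=2 -> matches Books
So 1 of 7 rows is dropped.

SQL:
SELECT a.name, b.name AS category
FROM products a
INNER JOIN categories b ON a.category_id = b.id

Result:
name     | category
---------+---------
Mouse    | Outdoor 
Notebook | Books   
Pen      | Toys    
Stapler  | Outdoor 
Desk     | Sports  
Chair    | Books   


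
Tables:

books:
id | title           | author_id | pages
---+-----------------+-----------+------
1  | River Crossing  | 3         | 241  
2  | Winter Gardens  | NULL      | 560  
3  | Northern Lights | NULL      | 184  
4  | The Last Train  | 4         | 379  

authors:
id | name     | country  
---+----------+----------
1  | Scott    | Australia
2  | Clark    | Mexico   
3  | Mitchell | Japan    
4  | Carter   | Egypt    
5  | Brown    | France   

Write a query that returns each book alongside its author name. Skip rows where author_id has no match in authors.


INNER JOIN keeps only books rows whose author_id matches an id in authors. Walk through each book:
  - book 1 (River Crossing): author_id=3 -> matches Mitchell
  - book 2 (Winter Gardens): author_id=NULL, no match -> dropped
  - book 3 (Northern Lights): author_id=NULL, no match -> dropped
  - book 4 (The Last Train): author_id=4 -> matches Carter
So 2 of 4 rows are dropped.

SQL:
SELECT a.title, b.name AS author
FROM books a
INNER JOIN authors b ON a.author_id = b.id

Result:
title          | author  
---------------+---------
River Crossing | Mitchell
The Last Train | Carter  


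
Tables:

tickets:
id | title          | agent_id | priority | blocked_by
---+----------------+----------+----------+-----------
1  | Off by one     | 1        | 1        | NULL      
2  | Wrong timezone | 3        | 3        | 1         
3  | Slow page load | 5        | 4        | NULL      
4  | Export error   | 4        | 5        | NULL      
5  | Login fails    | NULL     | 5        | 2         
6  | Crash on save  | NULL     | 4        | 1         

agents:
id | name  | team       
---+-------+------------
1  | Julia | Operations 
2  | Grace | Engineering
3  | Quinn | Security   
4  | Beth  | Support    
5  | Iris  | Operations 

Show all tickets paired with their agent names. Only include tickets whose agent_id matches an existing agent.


INNER JOIN keeps only tickets rows whose agent_id matches an id in agents. Walk through each ticket:
  - ticket 1 (Off by one): agent_id=1 -> matches Julia
  - ticket 2 (Wrong timezone): agent_id=3 -> matches Quinn
  - ticket 3 (Slow page load): agent_id=5 -> matches Iris
  - ticket 4 (Export error): agent_id=4 -> matches Beth
  - ticket 5 (Login fails): agent_id=NULL, no match -> dropped
  - ticket 6 (Crash on save): agent_id=NULL, no match -> dropped
So 2 of 6 rows are dropped.

SQL:
SELECT a.title, b.name AS agent
FROM tickets a
INNER JOIN agents b ON a.agent_id = b.id

Result:
title          | agent
---------------+------
Off by one     | Julia
Wrong timezone | Quinn
Slow page load | Iris 
Export error   | Beth 


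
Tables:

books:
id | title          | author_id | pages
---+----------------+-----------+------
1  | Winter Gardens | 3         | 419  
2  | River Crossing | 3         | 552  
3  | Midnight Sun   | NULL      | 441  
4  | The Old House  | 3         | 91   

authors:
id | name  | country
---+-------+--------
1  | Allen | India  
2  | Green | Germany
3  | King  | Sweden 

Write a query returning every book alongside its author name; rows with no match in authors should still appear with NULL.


LEFT JOIN keeps every row from books (the left table); where author_id has no match in authors, the author columns become NULL. Walk through each book:
  - book 1 (Winter Gardens): author_id=3 -> matches King
  - book 2 (River Crossing): author_id=3 -> matches King
  - book 3 (Midnight Sun): author_id=NULL, no match -> kept with NULL
  - book 4 (The Old House): author_id=3 -> matches King
All 4 rows appear; 1 has NULL author.

SQL:
SELECT a.title, b.name AS author
FROM books a
LEFT JOIN authors b ON a.author_id = b.id

Result:
title          | author
---------------+-------
Winter Gardens | King  
River Crossing | King  
Midnight Sun   | NULL  
The Old House  | King  


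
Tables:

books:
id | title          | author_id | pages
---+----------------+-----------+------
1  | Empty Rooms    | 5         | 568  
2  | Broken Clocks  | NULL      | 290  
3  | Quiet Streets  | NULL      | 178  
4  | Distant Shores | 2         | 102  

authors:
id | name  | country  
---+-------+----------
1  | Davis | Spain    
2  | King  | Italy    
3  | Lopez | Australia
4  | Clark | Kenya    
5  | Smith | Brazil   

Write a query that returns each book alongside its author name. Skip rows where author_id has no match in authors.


INNER JOIN keeps only books rows whose author_id matches an id in authors. Walk through each book:
  - book 1 (Empty Rooms): author_id=5 -> matches Smith
  - book 2 (Broken Clocks): author_id=NULL, no match -> dropped
  - book 3 (Quiet Streets): author_id=NULL, no match -> dropped
  - book 4 (Distant Shores): author_id=2 -> matches King
So 2 of 4 rows are dropped.

SQL:
SELECT a.title, b.name AS author
FROM books a
INNER JOIN authors b ON a.author_id = b.id

Result:
title          | author
---------------+-------
Empty Rooms    | Smith 
Distant Shores | King  


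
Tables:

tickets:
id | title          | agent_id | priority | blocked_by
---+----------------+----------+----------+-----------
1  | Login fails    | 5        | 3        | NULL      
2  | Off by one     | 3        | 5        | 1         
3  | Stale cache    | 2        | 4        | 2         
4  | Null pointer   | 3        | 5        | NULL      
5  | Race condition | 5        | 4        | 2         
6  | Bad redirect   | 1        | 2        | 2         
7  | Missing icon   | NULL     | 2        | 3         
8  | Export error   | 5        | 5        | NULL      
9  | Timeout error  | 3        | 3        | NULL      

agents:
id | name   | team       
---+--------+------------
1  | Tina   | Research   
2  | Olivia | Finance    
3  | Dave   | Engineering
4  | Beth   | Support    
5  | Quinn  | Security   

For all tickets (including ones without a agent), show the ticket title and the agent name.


LEFT JOIN keeps every row from tickets (the left table); where agent_id has no match in agents, the agent columns become NULL. Walk through each ticket:
  - ticket 1 (Login fails): agent_id=5 -> matches Quinn
  - ticket 2 (Off by one): agent_id=3 -> matches Dave
  - ticket 3 (Stale cache): agent_id=2 -> matches Olivia
  - ticket 4 (Null pointer): agent_id=3 -> matches Dave
  - ticket 5 (Race condition): agent_id=5 -> matches Quinn
  - ticket 6 (Bad redirect): agent_id=1 -> matches Tina
  - ticket 7 (Missing icon): agent_id=NULL, no match -> kept with NULL
  - ticket 8 (Export error): agent_id=5 -> matches Quinn
  - ticket 9 (Timeout error): agent_id=3 -> matches Dave
All 9 rows appear; 1 has NULL agent.

SQL:
SELECT a.title, b.name AS agent
FROM tickets a
LEFT JOIN agents b ON a.agent_id = b.id

Result:
title          | agent 
---------------+-------
Login fails    | Quinn 
Off by one     | Dave  
Stale cache    | Olivia
Null pointer   | Dave  
Race condition | Quinn 
Bad redirect   | Tina  
Missing icon   | NULL  
Export error   | Quinn 
Timeout error  | Dave  


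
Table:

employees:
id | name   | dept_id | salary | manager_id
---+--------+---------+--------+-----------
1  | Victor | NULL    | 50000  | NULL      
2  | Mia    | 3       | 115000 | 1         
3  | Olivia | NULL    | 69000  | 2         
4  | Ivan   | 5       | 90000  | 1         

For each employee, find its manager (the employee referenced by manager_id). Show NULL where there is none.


This is a self-join: employees is joined to a second copy of itself, matching each row's manager_id to another row's id. Use LEFT JOIN so rows with manager_id=NULL are kept.
  - employee 1 (Victor): manager_id=NULL -> NULL
  - employee 2 (Mia): manager_id=1 -> Victor
  - employee 3 (Olivia): manager_id=2 -> Mia
  - employee 4 (Ivan): manager_id=1 -> Victor

SQL:
SELECT a.name AS item, b.name AS manager
FROM employees a
LEFT JOIN employees b ON a.manager_id = b.id

Result:
item   | manager
-------+--------
Victor | NULL   
Mia    | Victor 
Olivia | Mia    
Ivan   | Victor 


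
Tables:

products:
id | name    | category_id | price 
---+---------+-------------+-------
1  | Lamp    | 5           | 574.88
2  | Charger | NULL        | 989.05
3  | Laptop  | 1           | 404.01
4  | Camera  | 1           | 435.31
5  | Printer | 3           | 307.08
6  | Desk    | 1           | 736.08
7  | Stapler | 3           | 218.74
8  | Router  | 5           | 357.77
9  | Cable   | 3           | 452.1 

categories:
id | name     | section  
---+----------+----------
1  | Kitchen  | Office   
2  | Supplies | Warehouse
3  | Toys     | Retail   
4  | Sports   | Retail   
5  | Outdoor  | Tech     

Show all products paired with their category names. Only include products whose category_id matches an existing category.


INNER JOIN keeps only products rows whose category_id matches an id in categories. Walk through each product:
  - product 1 (Lamp): category_id=5 -> matches Outdoor
  - product 2 (Charger): category_id=NULL, no match -> dropped
  - product 3 (Laptop): category_id=1 -> matches Kitchen
  - product 4 (Camera): category_id=1 -> matches Kitchen
  - product 5 (Printer): category_id=3 -> matches Toys
  - product 6 (Desk): category_id=1 -> matches Kitchen
  - product 7 (Stapler): category_id=3 -> matches Toys
  - product 8 (Router): category_id=5 -> matches Outdoor
  - product 9 (Cable): category_id=3 -> matches Toys
So 1 of 9 rows is dropped.

SQL:
SELECT a.name, b.name AS category
FROM products a
INNER JOIN categories b ON a.category_id = b.id

Result:
name    | category
--------+---------
Lamp    | Outdoor 
Laptop  | Kitchen 
Camera  | Kitchen 
Printer | Toys    
Desk    | Kitchen 
Stapler | Toys    
Router  | Outdoor 
Cable   | Toys    


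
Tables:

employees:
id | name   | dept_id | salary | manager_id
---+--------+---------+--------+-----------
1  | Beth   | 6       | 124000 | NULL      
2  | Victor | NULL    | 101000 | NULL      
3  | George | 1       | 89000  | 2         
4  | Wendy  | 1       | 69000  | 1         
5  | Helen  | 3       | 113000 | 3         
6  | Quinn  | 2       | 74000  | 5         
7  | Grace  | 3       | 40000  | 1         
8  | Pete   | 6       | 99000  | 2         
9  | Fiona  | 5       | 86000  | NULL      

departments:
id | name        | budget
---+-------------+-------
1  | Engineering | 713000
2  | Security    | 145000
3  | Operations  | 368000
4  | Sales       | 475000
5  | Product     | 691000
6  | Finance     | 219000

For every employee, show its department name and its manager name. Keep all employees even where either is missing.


Two LEFT JOINs from the same base table employees: one to departments via dept_id, one to employees itself via manager_id. Both are LEFT so every employee is preserved.
Match against departments:
  - employee 1 (Beth): dept_id=6 -> matches Finance
  - employee 2 (Victor): dept_id=NULL, no match -> kept with NULL
  - employee 3 (George): dept_id=1 -> matches Engineering
  - employee 4 (Wendy): dept_id=1 -> matches Engineering
  - employee 5 (Helen): dept_id=3 -> matches Operations
  - employee 6 (Quinn): dept_id=2 -> matches Security
  - employee 7 (Grace): dept_id=3 -> matches Operations
  - employee 8 (Pete): dept_id=6 -> matches Finance
  - employee 9 (Fiona): dept_id=5 -> matches Product
Match against employees (self):
  - employee 1 (Beth): manager_id=NULL -> NULL
  - employee 2 (Victor): manager_id=NULL -> NULL
  - employee 3 (George): manager_id=2 -> Victor
  - employee 4 (Wendy): manager_id=1 -> Beth
  - employee 5 (Helen): manager_id=3 -> George
  - employee 6 (Quinn): manager_id=5 -> Helen
  - employee 7 (Grace): manager_id=1 -> Beth
  - employee 8 (Pete): manager_id=2 -> Victor
  - employee 9 (Fiona): manager_id=NULL -> NULL

SQL:
SELECT a.name, b.name AS department, c.name AS manager
FROM employees a
LEFT JOIN departments b ON a.dept_id = b.id
LEFT JOIN employees c ON a.manager_id = c.id

Result:
name   | department  | manager
-------+-------------+--------
Beth   | Finance     | NULL   
Victor | NULL        | NULL   
George | Engineering | Victor 
Wendy  | Engineering | Beth   
Helen  | Operations  | George 
Quinn  | Security    | Helen  
Grace  | Operations  | Beth   
Pete   | Finance     | Victor 
Fiona  | Product     | NULL   


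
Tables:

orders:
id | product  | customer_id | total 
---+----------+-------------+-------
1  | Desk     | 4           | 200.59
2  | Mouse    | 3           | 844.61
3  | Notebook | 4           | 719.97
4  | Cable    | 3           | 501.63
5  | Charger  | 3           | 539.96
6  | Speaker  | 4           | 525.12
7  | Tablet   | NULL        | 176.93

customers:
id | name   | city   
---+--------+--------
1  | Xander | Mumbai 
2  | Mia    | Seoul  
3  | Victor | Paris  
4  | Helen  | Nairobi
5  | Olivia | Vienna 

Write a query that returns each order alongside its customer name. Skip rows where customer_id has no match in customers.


INNER JOIN keeps only orders rows whose customer_id matches an id in customers. Walk through each order:
  - order 1 (Desk): customer_id=4 -> matches Helen
  - order 2 (Mouse): customer_id=3 -> matches Victor
  - order 3 (Notebook): customer_id=4 -> matches Helen
  - order 4 (Cable): customer_id=3 -> matches Victor
  - order 5 (Charger): customer_id=3 -> matches Victor
  - order 6 (Speaker): customer_id=4 -> matches Helen
  - order 7 (Tablet): customer_id=NULL, no match -> dropped
So 1 of 7 rows is dropped.

SQL:
SELECT a.product, b.name AS customer
FROM orders a
INNER JOIN customers b ON a.customer_id = b.id

Result:
product  | customer
---------+---------
Desk     | Helen   
Mouse    | Victor  
Notebook | Helen   
Cable    | Victor  
Charger  | Victor  
Speaker  | Helen   


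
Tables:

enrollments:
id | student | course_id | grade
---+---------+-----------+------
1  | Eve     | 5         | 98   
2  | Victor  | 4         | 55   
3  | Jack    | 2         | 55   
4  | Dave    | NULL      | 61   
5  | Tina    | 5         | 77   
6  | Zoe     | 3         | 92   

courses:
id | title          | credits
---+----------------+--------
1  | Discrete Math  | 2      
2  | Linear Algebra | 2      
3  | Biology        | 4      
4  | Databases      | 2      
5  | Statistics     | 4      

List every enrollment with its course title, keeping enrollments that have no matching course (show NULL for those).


LEFT JOIN keeps every row from enrollments (the left table); where course_id has no match in courses, the course columns become NULL. Walk through each enrollment:
  - enrollment 1 (Eve): course_id=5 -> matches Statistics
  - enrollment 2 (Victor): course_id=4 -> matches Databases
  - enrollment 3 (Jack): course_id=2 -> matches Linear Algebra
  - enrollment 4 (Dave): course_id=NULL, no match -> kept with NULL
  - enrollment 5 (Tina): course_id=5 -> matches Statistics
  - enrollment 6 (Zoe): course_id=3 -> matches Biology
All 6 rows appear; 1 has NULL course.

SQL:
SELECT a.student, b.title AS course
FROM enrollments a
LEFT JOIN courses b ON a.course_id = b.id

Result:
student | course        
--------+---------------
Eve     | Statistics    
Victor  | Databases     
Jack    | Linear Algebra
Dave    | NULL          
Tina    | Statistics    
Zoe     | Biology       


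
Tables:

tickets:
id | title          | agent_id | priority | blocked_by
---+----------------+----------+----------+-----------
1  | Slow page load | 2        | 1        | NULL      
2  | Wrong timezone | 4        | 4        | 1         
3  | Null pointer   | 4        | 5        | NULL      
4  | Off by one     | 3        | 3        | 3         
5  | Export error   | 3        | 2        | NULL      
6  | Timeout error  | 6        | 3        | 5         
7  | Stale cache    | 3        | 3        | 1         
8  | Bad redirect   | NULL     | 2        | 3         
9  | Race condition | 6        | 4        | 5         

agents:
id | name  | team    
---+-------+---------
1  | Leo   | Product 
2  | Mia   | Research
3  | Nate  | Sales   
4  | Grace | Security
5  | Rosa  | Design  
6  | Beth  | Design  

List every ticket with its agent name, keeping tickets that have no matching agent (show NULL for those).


LEFT JOIN keeps every row from tickets (the left table); where agent_id has no match in agents, the agent columns become NULL. Walk through each ticket:
  - ticket 1 (Slow page load): agent_id=2 -> matches Mia
  - ticket 2 (Wrong timezone): agent_id=4 -> matches Grace
  - ticket 3 (Null pointer): agent_id=4 -> matches Grace
  - ticket 4 (Off by one): agent_id=3 -> matches Nate
  - ticket 5 (Export error): agent_id=3 -> matches Nate
  - ticket 6 (Timeout error): agent_id=6 -> matches Beth
  - ticket 7 (Stale cache): agent_id=3 -> matches Nate
  - ticket 8 (Bad redirect): agent_id=NULL, no match -> kept with NULL
  - ticket 9 (Race condition): agent_id=6 -> matches Beth
All 9 rows appear; 1 has NULL agent.

SQL:
SELECT a.title, b.name AS agent
FROM tickets a
LEFT JOIN agents b ON a.agent_id = b.id

Result:
title          | agent
---------------+------
Slow page load | Mia  
Wrong timezone | Grace
Null pointer   | Grace
Off by one     | Nate 
Export error   | Nate 
Timeout error  | Beth 
Stale cache    | Nate 
Bad redirect   | NULL 
Race condition | Beth 


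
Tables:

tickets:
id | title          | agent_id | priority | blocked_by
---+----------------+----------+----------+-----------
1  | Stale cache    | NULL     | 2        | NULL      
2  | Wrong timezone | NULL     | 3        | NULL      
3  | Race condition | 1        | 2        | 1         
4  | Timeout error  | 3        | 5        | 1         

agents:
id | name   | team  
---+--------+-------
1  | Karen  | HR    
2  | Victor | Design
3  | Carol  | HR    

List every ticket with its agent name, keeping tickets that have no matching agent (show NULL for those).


LEFT JOIN keeps every row from tickets (the left table); where agent_id has no match in agents, the agent columns become NULL. Walk through each ticket:
  - ticket 1 (Stale cache): agent_id=NULL, no match -> kept with NULL
  - ticket 2 (Wrong timezone): agent_id=NULL, no match -> kept with NULL
  - ticket 3 (Race condition): agent_id=1 -> matches Karen
  - ticket 4 (Timeout error): agent_id=3 -> matches Carol
All 4 rows appear; 2 have NULL agent.

SQL:
SELECT a.title, b.name AS agent
FROM tickets a
LEFT JOIN agents b ON a.agent_id = b.id

Result:
title          | agent
---------------+------
Stale cache    | NULL 
Wrong timezone | NULL 
Race condition | Karen
Timeout error  | Carol


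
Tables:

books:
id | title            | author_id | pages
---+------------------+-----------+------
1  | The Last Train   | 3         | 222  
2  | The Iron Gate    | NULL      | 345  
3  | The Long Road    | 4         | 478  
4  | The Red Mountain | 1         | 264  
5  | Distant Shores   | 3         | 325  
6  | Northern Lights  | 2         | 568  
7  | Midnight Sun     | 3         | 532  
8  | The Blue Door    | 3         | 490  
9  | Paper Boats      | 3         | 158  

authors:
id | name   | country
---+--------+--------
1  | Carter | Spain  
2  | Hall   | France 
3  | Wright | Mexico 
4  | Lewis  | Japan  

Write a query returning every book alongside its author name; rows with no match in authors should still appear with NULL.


LEFT JOIN keeps every row from books (the left table); where author_id has no match in authors, the author columns become NULL. Walk through each book:
  - book 1 (The Last Train): author_id=3 -> matches Wright
  - book 2 (The Iron Gate): author_id=NULL, no match -> kept with NULL
  - book 3 (The Long Road): author_id=4 -> matches Lewis
  - book 4 (The Red Mountain): author_id=1 -> matches Carter
  - book 5 (Distant Shores): author_id=3 -> matches Wright
  - book 6 (Northern Lights): author_id=2 -> matches Hall
  - book 7 (Midnight Sun): author_id=3 -> matches Wright
  - book 8 (The Blue Door): author_id=3 -> matches Wright
  - book 9 (Paper Boats): author_id=3 -> matches Wright
All 9 rows appear; 1 has NULL author.

SQL:
SELECT a.title, b.name AS author
FROM books a
LEFT JOIN authors b ON a.author_id = b.id

Result:
title            | author
-----------------+-------
The Last Train   | Wright
The Iron Gate    | NULL  
The Long Road    | Lewis 
The Red Mountain | Carter
Distant Shores   | Wright
Northern Lights  | Hall  
Midnight Sun     | Wright
The Blue Door    | Wright
Paper Boats      | Wright


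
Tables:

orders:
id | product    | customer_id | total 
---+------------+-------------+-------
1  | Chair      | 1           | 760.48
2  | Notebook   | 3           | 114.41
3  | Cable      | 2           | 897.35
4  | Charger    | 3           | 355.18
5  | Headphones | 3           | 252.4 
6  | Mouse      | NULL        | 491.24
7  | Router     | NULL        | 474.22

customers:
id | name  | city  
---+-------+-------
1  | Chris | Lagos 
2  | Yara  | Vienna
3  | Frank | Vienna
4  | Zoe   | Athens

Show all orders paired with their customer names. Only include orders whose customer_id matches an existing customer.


INNER JOIN keeps only orders rows whose customer_id matches an id in customers. Walk through each order:
  - order 1 (Chair): customer_id=1 -> matches Chris
  - order 2 (Notebook): customer_id=3 -> matches Frank
  - order 3 (Cable): customer_id=2 -> matches Yara
  - order 4 (Charger): customer_id=3 -> matches Frank
  - order 5 (Headphones): customer_id=3 -> matches Frank
  - order 6 (Mouse): customer_id=NULL, no match -> dropped
  - order 7 (Router): customer_id=NULL, no match -> dropped
So 2 of 7 rows are dropped.

SQL:
SELECT a.product, b.name AS customer
FROM orders a
INNER JOIN customers b ON a.customer_id = b.id

Result:
product    | customer
-----------+---------
Chair      | Chris   
Notebook   | Frank   
Cable      | Yara    
Charger    | Frank   
Headphones | Frank   
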